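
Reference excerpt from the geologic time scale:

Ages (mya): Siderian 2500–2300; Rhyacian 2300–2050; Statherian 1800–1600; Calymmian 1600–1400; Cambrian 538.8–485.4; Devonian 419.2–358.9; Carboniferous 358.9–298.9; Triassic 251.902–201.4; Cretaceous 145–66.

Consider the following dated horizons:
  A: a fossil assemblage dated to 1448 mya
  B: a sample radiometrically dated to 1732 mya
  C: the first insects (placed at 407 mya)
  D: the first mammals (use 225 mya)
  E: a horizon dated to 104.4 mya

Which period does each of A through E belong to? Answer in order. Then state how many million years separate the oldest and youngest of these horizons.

A — Calymmian; B — Statherian; C — Devonian; D — Triassic; E — Cretaceous; span 1627.6 million years

Match each age against the start–end ranges in the excerpt: A = 1448 Ma → Calymmian (1600–1400); B = 1732 Ma → Statherian (1800–1600); C = 407 Ma → Devonian (419.2–358.9); D = 225 Ma → Triassic (251.902–201.4); E = 104.4 Ma → Cretaceous (145–66).
The largest age is 1732 Ma and the smallest is 104.4 Ma; their difference is 1627.6 Myr.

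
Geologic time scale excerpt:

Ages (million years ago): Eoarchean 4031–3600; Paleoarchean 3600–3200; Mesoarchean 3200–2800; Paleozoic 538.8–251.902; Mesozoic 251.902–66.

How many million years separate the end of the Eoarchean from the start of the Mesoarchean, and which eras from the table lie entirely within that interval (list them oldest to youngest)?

End of Eoarchean = 3600 Ma; start of Mesoarchean = 3200 Ma.
Gap = 3600 − 3200 = 400 Myr.
Eras wholly inside 3600–3200 Ma: Paleoarchean (3600–3200).

400 million years; Paleoarchean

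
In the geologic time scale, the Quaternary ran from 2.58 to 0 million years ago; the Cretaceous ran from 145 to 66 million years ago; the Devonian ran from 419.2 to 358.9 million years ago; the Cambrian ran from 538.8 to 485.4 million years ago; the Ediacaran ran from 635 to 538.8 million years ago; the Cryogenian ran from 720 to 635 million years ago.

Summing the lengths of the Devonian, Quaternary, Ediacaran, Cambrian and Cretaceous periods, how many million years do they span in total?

Duration is start − end for each: (419.2 − 358.9) + (2.58 − 0) + (635 − 538.8) + (538.8 − 485.4) + (145 − 66).
That is 60.3 + 2.58 + 96.2 + 53.4 + 79, which totals 291.48 million years.

291.48 million years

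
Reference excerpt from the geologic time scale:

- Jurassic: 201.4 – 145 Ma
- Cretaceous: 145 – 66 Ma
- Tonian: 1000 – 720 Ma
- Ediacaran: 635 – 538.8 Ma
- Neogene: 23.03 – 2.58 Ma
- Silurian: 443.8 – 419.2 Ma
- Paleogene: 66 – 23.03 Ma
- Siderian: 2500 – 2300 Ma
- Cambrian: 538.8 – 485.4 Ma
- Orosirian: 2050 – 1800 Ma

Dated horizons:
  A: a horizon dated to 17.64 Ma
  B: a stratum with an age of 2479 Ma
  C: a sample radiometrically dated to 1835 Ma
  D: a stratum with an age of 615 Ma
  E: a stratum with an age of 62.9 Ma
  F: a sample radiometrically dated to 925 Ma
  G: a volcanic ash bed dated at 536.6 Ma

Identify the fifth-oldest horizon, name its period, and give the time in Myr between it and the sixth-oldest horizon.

Sorted oldest-first by Ma: B (2479), C (1835), F (925), D (615), G (536.6), E (62.9), A (17.64).
The fifth oldest is G at 536.6 Ma, which lies in 538.8–485.4 Ma: the Cambrian.
The sixth oldest is E at 62.9 Ma; separation = |536.6 − 62.9| = 473.7 Myr.

G, in the Cambrian; 473.7 million years to E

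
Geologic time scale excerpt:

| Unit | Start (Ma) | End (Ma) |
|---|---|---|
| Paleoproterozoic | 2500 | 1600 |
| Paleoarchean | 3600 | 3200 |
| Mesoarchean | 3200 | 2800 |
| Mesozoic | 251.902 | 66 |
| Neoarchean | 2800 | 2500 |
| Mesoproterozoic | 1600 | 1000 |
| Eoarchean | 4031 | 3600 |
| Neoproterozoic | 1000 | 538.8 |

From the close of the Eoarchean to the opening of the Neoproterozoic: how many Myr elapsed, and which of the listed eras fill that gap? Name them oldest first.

The Eoarchean closes at 3600 Ma and the Neoproterozoic opens at 1000 Ma, so the interval is 3600 − 1000 = 2600 Myr.
An era fits inside if it starts at or after 3600 Ma and ends at or before 1000 Ma; oldest first that gives Paleoarchean, Mesoarchean, Neoarchean, Paleoproterozoic, Mesoproterozoic.

2600 million years; Paleoarchean, Mesoarchean, Neoarchean, Paleoproterozoic, Mesoproterozoic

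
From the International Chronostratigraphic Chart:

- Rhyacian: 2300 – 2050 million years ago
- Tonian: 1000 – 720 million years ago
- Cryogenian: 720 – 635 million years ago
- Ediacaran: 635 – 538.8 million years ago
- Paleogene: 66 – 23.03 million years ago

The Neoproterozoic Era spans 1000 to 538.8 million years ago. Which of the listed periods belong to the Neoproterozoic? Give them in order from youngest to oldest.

Ediacaran, Cryogenian, Tonian

Periods with both bounds inside 1000–538.8 Ma: Ediacaran (635–538.8), Cryogenian (720–635), Tonian (1000–720).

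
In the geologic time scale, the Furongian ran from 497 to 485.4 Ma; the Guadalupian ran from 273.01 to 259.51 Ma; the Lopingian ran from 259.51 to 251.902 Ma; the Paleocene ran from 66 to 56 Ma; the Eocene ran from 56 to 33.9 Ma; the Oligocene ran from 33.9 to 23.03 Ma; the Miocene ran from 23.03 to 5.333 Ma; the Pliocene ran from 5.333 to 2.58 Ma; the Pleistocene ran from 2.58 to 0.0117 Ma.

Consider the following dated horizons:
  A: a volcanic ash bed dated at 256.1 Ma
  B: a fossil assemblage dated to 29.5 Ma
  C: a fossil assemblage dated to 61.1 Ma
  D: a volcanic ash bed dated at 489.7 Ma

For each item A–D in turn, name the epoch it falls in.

A — Lopingian; B — Oligocene; C — Paleocene; D — Furongian

Match each age against the start–end ranges in the excerpt: A = 256.1 Ma → Lopingian (259.51–251.902); B = 29.5 Ma → Oligocene (33.9–23.03); C = 61.1 Ma → Paleocene (66–56); D = 489.7 Ma → Furongian (497–485.4).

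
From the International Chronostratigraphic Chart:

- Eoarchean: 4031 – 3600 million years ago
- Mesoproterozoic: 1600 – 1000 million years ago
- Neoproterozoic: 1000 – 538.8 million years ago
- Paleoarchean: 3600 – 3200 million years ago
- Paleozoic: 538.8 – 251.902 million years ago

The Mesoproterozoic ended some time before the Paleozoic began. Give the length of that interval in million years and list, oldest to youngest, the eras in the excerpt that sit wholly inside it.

The Mesoproterozoic closes at 1000 Ma and the Paleozoic opens at 538.8 Ma, so the interval is 1000 − 538.8 = 461.2 Myr.
An era fits inside if it starts at or after 1000 Ma and ends at or before 538.8 Ma; oldest first that gives Neoproterozoic.

461.2 million years; Neoproterozoic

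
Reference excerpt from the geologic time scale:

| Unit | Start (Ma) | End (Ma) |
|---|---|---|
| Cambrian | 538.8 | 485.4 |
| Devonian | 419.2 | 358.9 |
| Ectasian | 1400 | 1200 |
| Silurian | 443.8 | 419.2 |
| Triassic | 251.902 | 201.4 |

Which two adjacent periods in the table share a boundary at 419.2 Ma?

The Silurian ends at 419.2 Ma and the Devonian begins at 419.2 Ma, so they share that boundary.

Silurian and Devonian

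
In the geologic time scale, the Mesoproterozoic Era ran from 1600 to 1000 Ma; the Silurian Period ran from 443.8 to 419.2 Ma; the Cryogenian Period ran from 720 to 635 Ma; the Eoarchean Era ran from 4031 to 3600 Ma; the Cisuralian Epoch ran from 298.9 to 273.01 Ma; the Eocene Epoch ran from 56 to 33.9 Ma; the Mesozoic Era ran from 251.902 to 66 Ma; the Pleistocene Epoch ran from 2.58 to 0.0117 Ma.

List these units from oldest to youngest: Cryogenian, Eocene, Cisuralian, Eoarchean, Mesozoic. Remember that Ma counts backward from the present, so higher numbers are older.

Eoarchean, Cryogenian, Cisuralian, Mesozoic, Eocene

Sorting by start age (descending Ma, since larger Ma = older): Eoarchean began 4031, Cryogenian began 720, Cisuralian began 298.9, Mesozoic began 251.902, Eocene began 56.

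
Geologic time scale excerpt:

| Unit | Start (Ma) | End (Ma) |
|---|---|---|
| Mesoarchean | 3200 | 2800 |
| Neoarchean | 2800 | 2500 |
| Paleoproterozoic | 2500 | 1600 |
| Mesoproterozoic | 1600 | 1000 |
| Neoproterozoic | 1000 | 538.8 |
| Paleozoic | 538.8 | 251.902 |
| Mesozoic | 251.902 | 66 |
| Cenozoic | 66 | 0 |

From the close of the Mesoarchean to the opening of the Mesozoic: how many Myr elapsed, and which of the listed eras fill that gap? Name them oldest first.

The Mesoarchean closes at 2800 Ma and the Mesozoic opens at 251.902 Ma, so the interval is 2800 − 251.902 = 2548.098 Myr.
An era fits inside if it starts at or after 2800 Ma and ends at or before 251.902 Ma; oldest first that gives Neoarchean, Paleoproterozoic, Mesoproterozoic, Neoproterozoic, Paleozoic.

2548.098 million years; Neoarchean, Paleoproterozoic, Mesoproterozoic, Neoproterozoic, Paleozoic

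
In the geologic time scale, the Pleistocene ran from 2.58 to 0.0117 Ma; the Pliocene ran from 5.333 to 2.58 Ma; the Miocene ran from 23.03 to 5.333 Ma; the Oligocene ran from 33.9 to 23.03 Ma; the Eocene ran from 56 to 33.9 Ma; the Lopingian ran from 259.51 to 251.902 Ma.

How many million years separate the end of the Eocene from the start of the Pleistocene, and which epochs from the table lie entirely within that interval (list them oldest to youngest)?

The Eocene closes at 33.9 Ma and the Pleistocene opens at 2.58 Ma, so the interval is 33.9 − 2.58 = 31.32 Myr.
An epoch fits inside if it starts at or after 33.9 Ma and ends at or before 2.58 Ma; oldest first that gives Oligocene, Miocene, Pliocene.

31.32 million years; Oligocene, Miocene, Pliocene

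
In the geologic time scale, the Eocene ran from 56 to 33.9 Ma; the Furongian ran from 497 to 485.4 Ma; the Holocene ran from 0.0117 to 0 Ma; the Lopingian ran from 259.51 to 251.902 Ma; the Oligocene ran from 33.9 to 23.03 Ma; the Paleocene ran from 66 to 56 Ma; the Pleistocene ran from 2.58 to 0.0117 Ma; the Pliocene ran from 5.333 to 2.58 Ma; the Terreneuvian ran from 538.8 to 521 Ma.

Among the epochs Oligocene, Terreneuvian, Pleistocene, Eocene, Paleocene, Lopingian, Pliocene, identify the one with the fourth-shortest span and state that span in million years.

Durations: Oligocene 10.87; Terreneuvian 17.8; Pleistocene 2.5683; Eocene 22.1; Paleocene 10; Lopingian 7.608; Pliocene 2.753 Myr.
Sorted shortest-first: Pleistocene (2.5683), Pliocene (2.753), Lopingian (7.608), Paleocene (10), Oligocene (10.87), Terreneuvian (17.8), Eocene (22.1).
The fourth shortest is Paleocene at 10 Myr.

Paleocene, 10 million years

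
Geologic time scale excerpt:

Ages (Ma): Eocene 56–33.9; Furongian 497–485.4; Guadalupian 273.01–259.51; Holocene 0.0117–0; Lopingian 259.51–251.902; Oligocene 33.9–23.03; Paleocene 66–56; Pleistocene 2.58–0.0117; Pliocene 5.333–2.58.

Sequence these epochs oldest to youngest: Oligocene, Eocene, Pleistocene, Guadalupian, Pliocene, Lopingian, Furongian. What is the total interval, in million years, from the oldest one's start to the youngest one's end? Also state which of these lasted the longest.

Furongian → Guadalupian → Lopingian → Eocene → Oligocene → Pliocene → Pleistocene; total span 496.9883 Myr; longest is Eocene

Start ages (Ma): Furongian 497, Guadalupian 273.01, Lopingian 259.51, Eocene 56, Oligocene 33.9, Pliocene 5.333, Pleistocene 2.58.
Ordered oldest to youngest: Furongian, Guadalupian, Lopingian, Eocene, Oligocene, Pliocene, Pleistocene.
Span = 497 − 0.0117 = 496.9883 Myr.
Durations: Pliocene 2.753, Furongian 11.6, Guadalupian 13.5, Eocene 22.1, Oligocene 10.87, Lopingian 7.608, Pleistocene 2.5683 → longest is Eocene (22.1 Myr).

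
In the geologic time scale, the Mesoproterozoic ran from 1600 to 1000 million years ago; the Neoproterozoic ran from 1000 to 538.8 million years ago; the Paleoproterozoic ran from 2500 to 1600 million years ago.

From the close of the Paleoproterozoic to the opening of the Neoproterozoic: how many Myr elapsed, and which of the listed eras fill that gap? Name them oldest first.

The Paleoproterozoic closes at 1600 Ma and the Neoproterozoic opens at 1000 Ma, so the interval is 1600 − 1000 = 600 Myr.
An era fits inside if it starts at or after 1600 Ma and ends at or before 1000 Ma; oldest first that gives Mesoproterozoic.

600 million years; Mesoproterozoic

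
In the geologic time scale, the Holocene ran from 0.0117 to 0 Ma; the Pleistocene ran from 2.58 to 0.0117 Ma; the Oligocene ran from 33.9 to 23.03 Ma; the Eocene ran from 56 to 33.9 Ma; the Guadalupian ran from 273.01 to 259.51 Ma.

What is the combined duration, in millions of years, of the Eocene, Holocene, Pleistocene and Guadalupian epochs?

Duration is start − end for each: (56 − 33.9) + (0.0117 − 0) + (2.58 − 0.0117) + (273.01 − 259.51).
That is 22.1 + 0.0117 + 2.5683 + 13.5, which totals 38.18 million years.

38.18 million years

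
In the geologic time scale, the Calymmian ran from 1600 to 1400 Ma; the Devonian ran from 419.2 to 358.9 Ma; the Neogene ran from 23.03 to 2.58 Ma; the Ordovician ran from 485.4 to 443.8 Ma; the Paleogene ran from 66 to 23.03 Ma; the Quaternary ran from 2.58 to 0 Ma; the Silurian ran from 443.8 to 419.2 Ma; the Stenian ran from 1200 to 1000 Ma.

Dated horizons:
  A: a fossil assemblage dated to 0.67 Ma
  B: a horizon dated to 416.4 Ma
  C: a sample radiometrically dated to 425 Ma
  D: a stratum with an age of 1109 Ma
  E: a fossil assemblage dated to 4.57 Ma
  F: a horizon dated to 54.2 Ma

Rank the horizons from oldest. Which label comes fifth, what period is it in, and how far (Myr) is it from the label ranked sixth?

E, in the Neogene; 3.9 million years to A

Sorted oldest-first by Ma: D (1109), C (425), B (416.4), F (54.2), E (4.57), A (0.67).
The fifth oldest is E at 4.57 Ma, which lies in 23.03–2.58 Ma: the Neogene.
The sixth oldest is A at 0.67 Ma; separation = |4.57 − 0.67| = 3.9 Myr.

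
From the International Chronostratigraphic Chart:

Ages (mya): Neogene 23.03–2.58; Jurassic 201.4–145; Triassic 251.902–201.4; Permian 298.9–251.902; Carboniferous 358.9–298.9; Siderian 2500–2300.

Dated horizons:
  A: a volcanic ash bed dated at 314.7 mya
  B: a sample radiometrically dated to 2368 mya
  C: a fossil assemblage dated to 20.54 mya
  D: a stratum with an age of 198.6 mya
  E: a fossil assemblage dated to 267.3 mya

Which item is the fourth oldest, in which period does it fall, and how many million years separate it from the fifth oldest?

Sorted oldest-first by Ma: B (2368), A (314.7), E (267.3), D (198.6), C (20.54).
The fourth oldest is D at 198.6 Ma, which lies in 201.4–145 Ma: the Jurassic.
The fifth oldest is C at 20.54 Ma; separation = |198.6 − 20.54| = 178.06 Myr.

D, in the Jurassic; 178.06 million years to C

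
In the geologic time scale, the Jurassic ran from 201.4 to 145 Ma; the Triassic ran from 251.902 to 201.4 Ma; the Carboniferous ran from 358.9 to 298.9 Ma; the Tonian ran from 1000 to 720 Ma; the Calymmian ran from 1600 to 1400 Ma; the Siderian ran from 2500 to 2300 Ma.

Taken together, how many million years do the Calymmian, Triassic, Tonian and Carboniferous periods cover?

590.502 million years

Duration is start − end for each: (1600 − 1400) + (251.902 − 201.4) + (1000 − 720) + (358.9 − 298.9).
That is 200 + 50.502 + 280 + 60, which totals 590.502 million years.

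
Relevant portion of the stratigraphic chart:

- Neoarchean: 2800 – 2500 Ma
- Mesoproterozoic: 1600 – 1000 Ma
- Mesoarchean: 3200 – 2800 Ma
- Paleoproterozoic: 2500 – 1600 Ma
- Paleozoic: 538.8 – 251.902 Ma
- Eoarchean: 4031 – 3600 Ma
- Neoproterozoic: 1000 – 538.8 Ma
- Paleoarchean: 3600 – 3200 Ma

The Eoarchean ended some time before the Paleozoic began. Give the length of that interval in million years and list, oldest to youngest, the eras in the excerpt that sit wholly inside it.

3061.2 million years; Paleoarchean, Mesoarchean, Neoarchean, Paleoproterozoic, Mesoproterozoic, Neoproterozoic

The Eoarchean closes at 3600 Ma and the Paleozoic opens at 538.8 Ma, so the interval is 3600 − 538.8 = 3061.2 Myr.
An era fits inside if it starts at or after 3600 Ma and ends at or before 538.8 Ma; oldest first that gives Paleoarchean, Mesoarchean, Neoarchean, Paleoproterozoic, Mesoproterozoic, Neoproterozoic.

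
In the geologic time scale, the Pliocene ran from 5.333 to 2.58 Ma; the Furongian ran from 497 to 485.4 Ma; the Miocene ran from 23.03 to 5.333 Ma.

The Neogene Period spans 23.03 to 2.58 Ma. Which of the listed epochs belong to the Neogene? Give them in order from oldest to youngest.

Epochs with both bounds inside 23.03–2.58 Ma: Miocene (23.03–5.333), Pliocene (5.333–2.58).

Miocene, Pliocene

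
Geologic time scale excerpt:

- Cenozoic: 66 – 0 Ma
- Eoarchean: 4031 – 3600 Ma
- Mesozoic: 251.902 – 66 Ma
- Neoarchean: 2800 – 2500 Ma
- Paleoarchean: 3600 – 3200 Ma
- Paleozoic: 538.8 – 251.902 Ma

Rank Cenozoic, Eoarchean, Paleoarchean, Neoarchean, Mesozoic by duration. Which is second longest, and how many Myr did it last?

Start − end for each: Cenozoic 66 − 0 = 66; Eoarchean 4031 − 3600 = 431; Paleoarchean 3600 − 3200 = 400; Neoarchean 2800 − 2500 = 300; Mesozoic 251.902 − 66 = 185.902.
Ranking these from longest: Eoarchean > Paleoarchean > Neoarchean > Mesozoic > Cenozoic.
Position 2 in that ranking is Paleoarchean, which lasted 400 Myr.

Paleoarchean, 400 million years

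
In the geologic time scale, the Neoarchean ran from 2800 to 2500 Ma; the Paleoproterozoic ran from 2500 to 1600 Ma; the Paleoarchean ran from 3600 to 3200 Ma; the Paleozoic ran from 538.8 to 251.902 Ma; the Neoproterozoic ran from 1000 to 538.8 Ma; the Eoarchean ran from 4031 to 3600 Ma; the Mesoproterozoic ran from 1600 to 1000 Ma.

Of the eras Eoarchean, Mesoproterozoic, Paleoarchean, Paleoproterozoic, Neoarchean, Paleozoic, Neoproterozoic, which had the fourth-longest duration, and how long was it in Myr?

Eoarchean, 431 million years

Start − end for each: Eoarchean 4031 − 3600 = 431; Mesoproterozoic 1600 − 1000 = 600; Paleoarchean 3600 − 3200 = 400; Paleoproterozoic 2500 − 1600 = 900; Neoarchean 2800 − 2500 = 300; Paleozoic 538.8 − 251.902 = 286.898; Neoproterozoic 1000 − 538.8 = 461.2.
Ranking these from longest: Paleoproterozoic > Mesoproterozoic > Neoproterozoic > Eoarchean > Paleoarchean > Neoarchean > Paleozoic.
Position 4 in that ranking is Eoarchean, which lasted 431 Myr.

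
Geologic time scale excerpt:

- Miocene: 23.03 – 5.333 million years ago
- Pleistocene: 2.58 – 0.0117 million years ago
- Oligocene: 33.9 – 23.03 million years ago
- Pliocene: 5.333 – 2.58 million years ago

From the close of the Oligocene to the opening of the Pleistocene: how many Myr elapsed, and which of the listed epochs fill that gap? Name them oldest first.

20.45 million years; Miocene, Pliocene

The Oligocene closes at 23.03 Ma and the Pleistocene opens at 2.58 Ma, so the interval is 23.03 − 2.58 = 20.45 Myr.
An epoch fits inside if it starts at or after 23.03 Ma and ends at or before 2.58 Ma; oldest first that gives Miocene, Pliocene.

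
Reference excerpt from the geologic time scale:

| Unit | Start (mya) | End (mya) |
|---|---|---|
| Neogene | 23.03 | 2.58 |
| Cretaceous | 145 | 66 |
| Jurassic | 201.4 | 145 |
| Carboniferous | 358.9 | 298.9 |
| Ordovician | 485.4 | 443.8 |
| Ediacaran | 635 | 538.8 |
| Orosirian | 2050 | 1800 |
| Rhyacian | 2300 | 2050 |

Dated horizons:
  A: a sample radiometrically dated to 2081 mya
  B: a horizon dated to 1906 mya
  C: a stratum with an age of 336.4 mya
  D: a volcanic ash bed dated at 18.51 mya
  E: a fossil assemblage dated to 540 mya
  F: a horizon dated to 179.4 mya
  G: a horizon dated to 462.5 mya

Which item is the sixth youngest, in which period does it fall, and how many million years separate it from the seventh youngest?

Smaller Ma means younger, so youngest first: D 18.51 < F 179.4 < C 336.4 < G 462.5 < E 540 < B 1906 < A 2081.
Counting 6 along gives B (1906 Ma); the excerpt puts that inside the Orosirian, 2050–1800 Ma.
Next in line is A (2081 Ma), and 2081 − 1906 = 175 Myr.

B, in the Orosirian; 175 million years to A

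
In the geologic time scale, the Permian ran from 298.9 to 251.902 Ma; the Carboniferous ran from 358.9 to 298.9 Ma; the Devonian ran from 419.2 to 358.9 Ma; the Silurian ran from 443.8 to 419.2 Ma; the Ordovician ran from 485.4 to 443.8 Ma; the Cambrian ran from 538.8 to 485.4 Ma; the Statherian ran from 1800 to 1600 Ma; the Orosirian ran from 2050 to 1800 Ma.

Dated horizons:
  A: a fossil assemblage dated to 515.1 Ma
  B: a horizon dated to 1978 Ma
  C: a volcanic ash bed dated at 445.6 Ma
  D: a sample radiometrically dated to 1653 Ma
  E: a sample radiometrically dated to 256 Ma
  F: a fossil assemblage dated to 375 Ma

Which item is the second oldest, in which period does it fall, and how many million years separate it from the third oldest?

D, in the Statherian; 1137.9 million years to A

Larger Ma means older, so oldest first: B 1978 > D 1653 > A 515.1 > C 445.6 > F 375 > E 256.
Counting 2 along gives D (1653 Ma); the excerpt puts that inside the Statherian, 1800–1600 Ma.
Next in line is A (515.1 Ma), and 1653 − 515.1 = 1137.9 Myr.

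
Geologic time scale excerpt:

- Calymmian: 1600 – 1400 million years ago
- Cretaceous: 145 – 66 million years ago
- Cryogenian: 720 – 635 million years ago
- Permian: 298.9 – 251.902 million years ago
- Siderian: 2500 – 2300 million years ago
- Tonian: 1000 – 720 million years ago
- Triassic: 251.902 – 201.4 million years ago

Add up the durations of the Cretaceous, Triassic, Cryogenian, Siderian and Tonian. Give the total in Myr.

694.502 million years

Duration is start − end for each: (145 − 66) + (251.902 − 201.4) + (720 − 635) + (2500 − 2300) + (1000 − 720).
That is 79 + 50.502 + 85 + 200 + 280, which totals 694.502 million years.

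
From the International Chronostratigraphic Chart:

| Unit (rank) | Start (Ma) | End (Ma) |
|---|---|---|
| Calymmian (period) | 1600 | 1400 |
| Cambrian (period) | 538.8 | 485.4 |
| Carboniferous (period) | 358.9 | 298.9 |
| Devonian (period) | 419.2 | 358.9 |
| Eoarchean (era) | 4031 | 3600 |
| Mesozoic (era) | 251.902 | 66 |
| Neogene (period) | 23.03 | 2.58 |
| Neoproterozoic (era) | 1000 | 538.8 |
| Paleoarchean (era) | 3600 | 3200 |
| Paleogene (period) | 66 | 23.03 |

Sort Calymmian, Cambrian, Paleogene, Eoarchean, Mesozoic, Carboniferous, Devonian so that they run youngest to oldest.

Paleogene, Mesozoic, Carboniferous, Devonian, Cambrian, Calymmian, Eoarchean

Sorting by start age (ascending Ma, since larger Ma = older): Paleogene start 66, Mesozoic start 251.902, Carboniferous start 358.9, Devonian start 419.2, Cambrian start 538.8, Calymmian start 1600, Eoarchean start 4031.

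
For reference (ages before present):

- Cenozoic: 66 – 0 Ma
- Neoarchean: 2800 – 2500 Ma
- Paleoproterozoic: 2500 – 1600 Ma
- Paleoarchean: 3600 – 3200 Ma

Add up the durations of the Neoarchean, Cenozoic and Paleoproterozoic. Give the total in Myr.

Each duration: Neoarchean = 300; Cenozoic = 66; Paleoproterozoic = 900.
Sum: 300 + 66 + 900 = 1266 Myr.

1266 million years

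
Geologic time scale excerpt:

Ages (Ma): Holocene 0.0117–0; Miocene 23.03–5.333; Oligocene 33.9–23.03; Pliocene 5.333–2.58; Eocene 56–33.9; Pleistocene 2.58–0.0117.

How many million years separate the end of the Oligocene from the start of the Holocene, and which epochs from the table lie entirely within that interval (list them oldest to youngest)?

23.0183 million years; Miocene, Pliocene, Pleistocene

End of Oligocene = 23.03 Ma; start of Holocene = 0.0117 Ma.
Gap = 23.03 − 0.0117 = 23.0183 Myr.
Epochs wholly inside 23.03–0.0117 Ma: Miocene (23.03–5.333), Pliocene (5.333–2.58), Pleistocene (2.58–0.0117).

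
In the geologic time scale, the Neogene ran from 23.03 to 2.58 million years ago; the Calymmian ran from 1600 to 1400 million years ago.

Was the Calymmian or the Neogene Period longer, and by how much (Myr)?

Calymmian, by 179.55 million years

Calymmian: 1600 − 1400 = 200 Myr.
Neogene: 23.03 − 2.58 = 20.45 Myr.
Difference: 200 − 20.45 = 179.55 Myr, so the Calymmian was longer.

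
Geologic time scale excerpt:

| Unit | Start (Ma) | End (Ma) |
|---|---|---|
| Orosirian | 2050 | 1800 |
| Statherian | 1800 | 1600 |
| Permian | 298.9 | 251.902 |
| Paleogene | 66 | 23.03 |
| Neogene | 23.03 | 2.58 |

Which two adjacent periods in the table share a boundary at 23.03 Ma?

Paleogene and Neogene

The Paleogene ends at 23.03 Ma and the Neogene begins at 23.03 Ma, so they share that boundary.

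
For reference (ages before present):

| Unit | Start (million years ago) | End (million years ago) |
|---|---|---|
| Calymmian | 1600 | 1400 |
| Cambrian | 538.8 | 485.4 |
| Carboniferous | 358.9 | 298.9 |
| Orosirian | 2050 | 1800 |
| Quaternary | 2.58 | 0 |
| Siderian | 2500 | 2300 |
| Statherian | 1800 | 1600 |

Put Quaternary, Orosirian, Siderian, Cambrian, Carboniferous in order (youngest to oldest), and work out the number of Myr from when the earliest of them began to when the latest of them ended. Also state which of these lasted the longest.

Quaternary, Carboniferous, Cambrian, Orosirian, Siderian; total span 2500 Myr; longest is Orosirian

From the excerpt: Quaternary 2.58–0; Orosirian 2050–1800; Siderian 2500–2300; Cambrian 538.8–485.4; Carboniferous 358.9–298.9 (Ma).
Larger Ma is earlier, so the oldest is Siderian and the youngest is Quaternary; youngest to oldest: Quaternary, Carboniferous, Cambrian, Orosirian, Siderian.
Oldest start 2500 minus youngest end 0 gives 2500 Myr overall.
Individual lengths (start − end): Carboniferous 60; Siderian 200; Orosirian 250; Quaternary 2.58; Cambrian 53.4. The largest is Orosirian at 250 Myr.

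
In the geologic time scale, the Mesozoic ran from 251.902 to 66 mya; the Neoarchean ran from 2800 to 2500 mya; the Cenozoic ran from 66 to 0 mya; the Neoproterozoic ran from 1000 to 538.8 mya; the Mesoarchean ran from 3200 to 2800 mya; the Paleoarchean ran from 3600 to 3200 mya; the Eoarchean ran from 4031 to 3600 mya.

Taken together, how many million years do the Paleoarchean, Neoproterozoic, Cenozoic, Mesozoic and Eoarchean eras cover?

Duration is start − end for each: (3600 − 3200) + (1000 − 538.8) + (66 − 0) + (251.902 − 66) + (4031 − 3600).
That is 400 + 461.2 + 66 + 185.902 + 431, which totals 1544.102 million years.

1544.102 million years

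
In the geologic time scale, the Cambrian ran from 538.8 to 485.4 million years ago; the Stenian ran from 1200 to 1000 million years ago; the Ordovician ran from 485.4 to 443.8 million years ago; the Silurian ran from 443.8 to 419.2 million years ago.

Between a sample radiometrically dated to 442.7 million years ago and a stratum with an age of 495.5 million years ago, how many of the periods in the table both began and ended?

The older date is 495.5 Ma and the younger is 442.7 Ma.
Periods with start < 495.5 and end > 442.7 Ma: Ordovician (485.4–443.8).
That is 1 complete period.

1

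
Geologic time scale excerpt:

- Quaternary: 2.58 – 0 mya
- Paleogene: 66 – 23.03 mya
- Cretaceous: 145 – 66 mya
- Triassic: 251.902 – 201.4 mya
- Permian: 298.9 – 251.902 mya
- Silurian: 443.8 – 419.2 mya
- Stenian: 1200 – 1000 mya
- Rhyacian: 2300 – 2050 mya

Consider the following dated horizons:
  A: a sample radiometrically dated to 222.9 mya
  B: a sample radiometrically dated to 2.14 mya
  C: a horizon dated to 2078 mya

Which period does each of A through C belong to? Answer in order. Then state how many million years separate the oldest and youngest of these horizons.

A — Triassic; B — Quaternary; C — Rhyacian; span 2075.86 million years

Match each age against the start–end ranges in the excerpt: A = 222.9 Ma → Triassic (251.902–201.4); B = 2.14 Ma → Quaternary (2.58–0); C = 2078 Ma → Rhyacian (2300–2050).
The largest age is 2078 Ma and the smallest is 2.14 Ma; their difference is 2075.86 Myr.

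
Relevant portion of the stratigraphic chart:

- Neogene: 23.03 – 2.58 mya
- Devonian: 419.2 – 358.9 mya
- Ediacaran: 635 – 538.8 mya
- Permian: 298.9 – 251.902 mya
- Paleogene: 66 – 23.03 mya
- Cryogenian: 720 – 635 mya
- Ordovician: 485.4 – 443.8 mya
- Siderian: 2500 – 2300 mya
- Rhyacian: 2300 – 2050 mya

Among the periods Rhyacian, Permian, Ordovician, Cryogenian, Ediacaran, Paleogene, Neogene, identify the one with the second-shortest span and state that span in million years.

Durations: Rhyacian 250; Permian 46.998; Ordovician 41.6; Cryogenian 85; Ediacaran 96.2; Paleogene 42.97; Neogene 20.45 Myr.
Sorted shortest-first: Neogene (20.45), Ordovician (41.6), Paleogene (42.97), Permian (46.998), Cryogenian (85), Ediacaran (96.2), Rhyacian (250).
The second shortest is Ordovician at 41.6 Myr.

Ordovician, 41.6 million years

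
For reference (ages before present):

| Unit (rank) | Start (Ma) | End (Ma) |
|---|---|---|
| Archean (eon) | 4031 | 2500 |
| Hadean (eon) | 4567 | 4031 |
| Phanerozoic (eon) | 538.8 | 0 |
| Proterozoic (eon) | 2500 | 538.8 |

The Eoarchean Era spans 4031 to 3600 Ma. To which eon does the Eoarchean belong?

Archean

The Eoarchean (4031–3600 Ma) lies entirely within 4031–2500 Ma, the Archean Eon.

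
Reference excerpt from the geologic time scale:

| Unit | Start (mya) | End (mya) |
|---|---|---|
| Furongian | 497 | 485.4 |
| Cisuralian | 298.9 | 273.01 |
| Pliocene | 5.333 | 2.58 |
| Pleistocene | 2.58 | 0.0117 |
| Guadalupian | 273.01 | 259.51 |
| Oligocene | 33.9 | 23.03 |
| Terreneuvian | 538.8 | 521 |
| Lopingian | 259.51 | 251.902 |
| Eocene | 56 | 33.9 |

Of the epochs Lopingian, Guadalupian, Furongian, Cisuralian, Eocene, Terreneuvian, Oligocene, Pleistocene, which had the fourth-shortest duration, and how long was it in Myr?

Durations: Lopingian 7.608; Guadalupian 13.5; Furongian 11.6; Cisuralian 25.89; Eocene 22.1; Terreneuvian 17.8; Oligocene 10.87; Pleistocene 2.5683 Myr.
Sorted shortest-first: Pleistocene (2.5683), Lopingian (7.608), Oligocene (10.87), Furongian (11.6), Guadalupian (13.5), Terreneuvian (17.8), Eocene (22.1), Cisuralian (25.89).
The fourth shortest is Furongian at 11.6 Myr.

Furongian, 11.6 million years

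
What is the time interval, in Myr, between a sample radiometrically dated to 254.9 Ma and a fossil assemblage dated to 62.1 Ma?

192.8 million years

254.9 − 62.1 = 192.8 million years.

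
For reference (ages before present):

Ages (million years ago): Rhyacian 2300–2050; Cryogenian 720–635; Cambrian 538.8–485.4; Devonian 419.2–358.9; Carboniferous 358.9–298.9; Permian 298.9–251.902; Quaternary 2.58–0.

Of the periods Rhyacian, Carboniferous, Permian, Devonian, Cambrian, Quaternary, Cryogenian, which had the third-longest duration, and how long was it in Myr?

Devonian, 60.3 million years

Durations: Rhyacian 250; Carboniferous 60; Permian 46.998; Devonian 60.3; Cambrian 53.4; Quaternary 2.58; Cryogenian 85 Myr.
Sorted longest-first: Rhyacian (250), Cryogenian (85), Devonian (60.3), Carboniferous (60), Cambrian (53.4), Permian (46.998), Quaternary (2.58).
The third longest is Devonian at 60.3 Myr.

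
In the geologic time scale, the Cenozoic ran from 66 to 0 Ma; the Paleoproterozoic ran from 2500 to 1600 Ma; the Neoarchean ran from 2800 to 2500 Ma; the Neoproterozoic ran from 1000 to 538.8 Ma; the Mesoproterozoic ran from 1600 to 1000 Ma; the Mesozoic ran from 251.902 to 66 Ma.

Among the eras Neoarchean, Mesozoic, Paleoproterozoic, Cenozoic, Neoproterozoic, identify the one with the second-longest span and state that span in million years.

Neoproterozoic, 461.2 million years

Durations: Neoarchean 300; Mesozoic 185.902; Paleoproterozoic 900; Cenozoic 66; Neoproterozoic 461.2 Myr.
Sorted longest-first: Paleoproterozoic (900), Neoproterozoic (461.2), Neoarchean (300), Mesozoic (185.902), Cenozoic (66).
The second longest is Neoproterozoic at 461.2 Myr.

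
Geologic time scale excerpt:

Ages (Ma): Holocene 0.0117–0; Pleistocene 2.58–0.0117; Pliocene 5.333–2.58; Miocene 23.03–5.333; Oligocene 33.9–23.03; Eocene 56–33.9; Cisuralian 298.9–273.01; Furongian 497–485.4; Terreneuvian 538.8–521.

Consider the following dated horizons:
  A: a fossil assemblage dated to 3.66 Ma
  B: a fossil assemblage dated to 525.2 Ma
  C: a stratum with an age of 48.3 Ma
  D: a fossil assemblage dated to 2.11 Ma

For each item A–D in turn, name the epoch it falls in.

Match each age against the start–end ranges in the excerpt: A = 3.66 Ma → Pliocene (5.333–2.58); B = 525.2 Ma → Terreneuvian (538.8–521); C = 48.3 Ma → Eocene (56–33.9); D = 2.11 Ma → Pleistocene (2.58–0.0117).

A — Pliocene; B — Terreneuvian; C — Eocene; D — Pleistocene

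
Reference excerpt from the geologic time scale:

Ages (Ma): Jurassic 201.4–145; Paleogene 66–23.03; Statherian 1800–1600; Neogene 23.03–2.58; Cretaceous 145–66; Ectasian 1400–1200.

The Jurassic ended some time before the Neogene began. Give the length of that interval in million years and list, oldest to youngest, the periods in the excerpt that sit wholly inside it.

121.97 million years; Cretaceous, Paleogene

End of Jurassic = 145 Ma; start of Neogene = 23.03 Ma.
Gap = 145 − 23.03 = 121.97 Myr.
Periods wholly inside 145–23.03 Ma: Cretaceous (145–66), Paleogene (66–23.03).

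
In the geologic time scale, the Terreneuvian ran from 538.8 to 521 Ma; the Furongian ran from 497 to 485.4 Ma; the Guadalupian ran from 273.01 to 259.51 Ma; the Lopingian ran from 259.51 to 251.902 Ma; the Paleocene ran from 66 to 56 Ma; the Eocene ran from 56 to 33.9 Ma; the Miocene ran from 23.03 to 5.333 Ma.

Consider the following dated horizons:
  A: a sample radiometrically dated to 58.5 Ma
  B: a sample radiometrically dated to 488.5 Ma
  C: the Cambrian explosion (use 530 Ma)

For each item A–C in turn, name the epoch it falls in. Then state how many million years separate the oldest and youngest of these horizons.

A: 58.5 Ma lies in 66–56 Ma, so Paleocene.
B: 488.5 Ma lies in 497–485.4 Ma, so Furongian.
C: 530 Ma lies in 538.8–521 Ma, so Terreneuvian.
Oldest = 530 Ma, youngest = 58.5 Ma → span 471.5 Myr.

A — Paleocene; B — Furongian; C — Terreneuvian; span 471.5 million years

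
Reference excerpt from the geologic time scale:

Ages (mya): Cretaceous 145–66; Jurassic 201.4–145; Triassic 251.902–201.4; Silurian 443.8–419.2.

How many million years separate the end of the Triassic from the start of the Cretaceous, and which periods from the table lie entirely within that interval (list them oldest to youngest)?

End of Triassic = 201.4 Ma; start of Cretaceous = 145 Ma.
Gap = 201.4 − 145 = 56.4 Myr.
Periods wholly inside 201.4–145 Ma: Jurassic (201.4–145).

56.4 million years; Jurassic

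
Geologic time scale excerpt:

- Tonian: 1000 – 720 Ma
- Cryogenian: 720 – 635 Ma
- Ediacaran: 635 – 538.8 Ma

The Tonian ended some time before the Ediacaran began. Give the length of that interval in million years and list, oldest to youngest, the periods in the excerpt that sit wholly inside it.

85 million years; Cryogenian

End of Tonian = 720 Ma; start of Ediacaran = 635 Ma.
Gap = 720 − 635 = 85 Myr.
Periods wholly inside 720–635 Ma: Cryogenian (720–635).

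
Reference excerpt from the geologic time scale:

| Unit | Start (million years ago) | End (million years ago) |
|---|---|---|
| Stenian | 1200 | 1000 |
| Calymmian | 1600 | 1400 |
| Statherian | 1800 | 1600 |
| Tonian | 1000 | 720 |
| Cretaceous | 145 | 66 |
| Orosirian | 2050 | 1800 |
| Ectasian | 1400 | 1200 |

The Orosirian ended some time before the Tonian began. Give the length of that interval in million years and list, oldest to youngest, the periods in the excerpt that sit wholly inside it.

800 million years; Statherian, Calymmian, Ectasian, Stenian

The Orosirian closes at 1800 Ma and the Tonian opens at 1000 Ma, so the interval is 1800 − 1000 = 800 Myr.
A period fits inside if it starts at or after 1800 Ma and ends at or before 1000 Ma; oldest first that gives Statherian, Calymmian, Ectasian, Stenian.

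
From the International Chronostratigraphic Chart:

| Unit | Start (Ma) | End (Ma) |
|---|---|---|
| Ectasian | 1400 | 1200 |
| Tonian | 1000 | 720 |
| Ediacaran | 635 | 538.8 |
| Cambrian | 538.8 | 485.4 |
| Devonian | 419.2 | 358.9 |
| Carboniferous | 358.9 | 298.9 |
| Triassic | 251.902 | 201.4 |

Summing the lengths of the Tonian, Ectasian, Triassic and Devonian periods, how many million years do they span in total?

590.802 million years

Each duration: Tonian = 280; Ectasian = 200; Triassic = 50.502; Devonian = 60.3.
Sum: 280 + 200 + 50.502 + 60.3 = 590.802 Myr.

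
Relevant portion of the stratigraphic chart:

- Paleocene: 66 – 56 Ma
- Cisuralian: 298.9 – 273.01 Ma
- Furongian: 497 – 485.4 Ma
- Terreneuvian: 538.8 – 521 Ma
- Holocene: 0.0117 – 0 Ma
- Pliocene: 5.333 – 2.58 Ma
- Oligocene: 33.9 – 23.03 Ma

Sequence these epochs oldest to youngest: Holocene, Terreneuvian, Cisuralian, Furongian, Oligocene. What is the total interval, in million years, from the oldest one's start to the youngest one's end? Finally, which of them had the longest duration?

From the excerpt: Holocene 0.0117–0; Terreneuvian 538.8–521; Cisuralian 298.9–273.01; Furongian 497–485.4; Oligocene 33.9–23.03 (Ma).
Larger Ma is earlier, so the oldest is Terreneuvian and the youngest is Holocene; oldest to youngest: Terreneuvian, Furongian, Cisuralian, Oligocene, Holocene.
Oldest start 538.8 minus youngest end 0 gives 538.8 Myr overall.
Individual lengths (start − end): Holocene 0.0117; Oligocene 10.87; Cisuralian 25.89; Furongian 11.6; Terreneuvian 17.8. The largest is Cisuralian at 25.89 Myr.

Terreneuvian → Furongian → Cisuralian → Oligocene → Holocene; total span 538.8 Myr; longest is Cisuralian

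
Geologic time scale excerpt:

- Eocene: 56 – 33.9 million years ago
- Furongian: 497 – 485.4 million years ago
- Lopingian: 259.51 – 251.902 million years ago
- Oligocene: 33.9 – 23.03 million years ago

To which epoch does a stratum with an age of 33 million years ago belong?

33 Ma lies between 33.9 and 23.03 Ma, so it falls in the Oligocene.

Oligocene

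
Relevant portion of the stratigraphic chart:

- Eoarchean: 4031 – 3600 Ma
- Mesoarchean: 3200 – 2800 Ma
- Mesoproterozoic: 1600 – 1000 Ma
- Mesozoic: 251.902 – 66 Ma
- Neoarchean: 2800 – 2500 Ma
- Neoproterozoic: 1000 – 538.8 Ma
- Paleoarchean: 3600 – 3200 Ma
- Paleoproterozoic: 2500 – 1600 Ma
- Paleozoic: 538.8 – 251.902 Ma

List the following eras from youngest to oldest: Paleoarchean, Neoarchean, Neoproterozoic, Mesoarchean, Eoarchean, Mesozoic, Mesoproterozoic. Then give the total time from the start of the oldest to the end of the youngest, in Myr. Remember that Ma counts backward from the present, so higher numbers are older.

Mesozoic → Neoproterozoic → Mesoproterozoic → Neoarchean → Mesoarchean → Paleoarchean → Eoarchean; total span 3965 Myr

From the excerpt: Paleoarchean 3600–3200; Neoarchean 2800–2500; Neoproterozoic 1000–538.8; Mesoarchean 3200–2800; Eoarchean 4031–3600; Mesozoic 251.902–66; Mesoproterozoic 1600–1000 (Ma).
Larger Ma is earlier, so the oldest is Eoarchean and the youngest is Mesozoic; youngest to oldest: Mesozoic, Neoproterozoic, Mesoproterozoic, Neoarchean, Mesoarchean, Paleoarchean, Eoarchean.
Oldest start 4031 minus youngest end 66 gives 3965 Myr overall.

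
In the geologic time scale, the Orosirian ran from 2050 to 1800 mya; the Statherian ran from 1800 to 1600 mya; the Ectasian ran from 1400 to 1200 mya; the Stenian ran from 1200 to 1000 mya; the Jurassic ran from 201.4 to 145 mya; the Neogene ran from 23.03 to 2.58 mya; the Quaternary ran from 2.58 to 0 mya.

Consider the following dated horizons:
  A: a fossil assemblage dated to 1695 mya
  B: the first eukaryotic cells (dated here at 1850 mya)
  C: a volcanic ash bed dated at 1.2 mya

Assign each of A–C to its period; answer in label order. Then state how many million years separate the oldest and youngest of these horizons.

A — Statherian; B — Orosirian; C — Quaternary; span 1848.8 million years

A: 1695 Ma lies in 1800–1600 Ma, so Statherian.
B: 1850 Ma lies in 2050–1800 Ma, so Orosirian.
C: 1.2 Ma lies in 2.58–0 Ma, so Quaternary.
Oldest = 1850 Ma, youngest = 1.2 Ma → span 1848.8 Myr.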